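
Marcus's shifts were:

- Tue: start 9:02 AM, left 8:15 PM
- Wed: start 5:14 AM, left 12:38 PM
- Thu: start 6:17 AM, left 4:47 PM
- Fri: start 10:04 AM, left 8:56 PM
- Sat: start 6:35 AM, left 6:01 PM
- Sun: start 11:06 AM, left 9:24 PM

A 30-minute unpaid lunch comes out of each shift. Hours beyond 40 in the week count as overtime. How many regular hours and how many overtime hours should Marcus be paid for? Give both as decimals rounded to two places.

Regular 40.00 hours, overtime 18.72 hours

Tue: 9:02 AM–8:15 PM = 11 h 13 min; less 30 min break → 10 h 43 min
Wed: 5:14 AM–12:38 PM = 7 h 24 min; less 30 min break → 6 h 54 min
Thu: 6:17 AM–4:47 PM = 10 h 30 min; less 30 min break → 10 h 0 min
Fri: 10:04 AM–8:56 PM = 10 h 52 min; less 30 min break → 10 h 22 min
Sat: 6:35 AM–6:01 PM = 11 h 26 min; less 30 min break → 10 h 56 min
Sun: 11:06 AM–9:24 PM = 10 h 18 min; less 30 min break → 9 h 48 min
Total worked: 58 h 43 min = 58.72 h.
Threshold 40 h → overtime 18 h 43 min, regular 40 h 0 min.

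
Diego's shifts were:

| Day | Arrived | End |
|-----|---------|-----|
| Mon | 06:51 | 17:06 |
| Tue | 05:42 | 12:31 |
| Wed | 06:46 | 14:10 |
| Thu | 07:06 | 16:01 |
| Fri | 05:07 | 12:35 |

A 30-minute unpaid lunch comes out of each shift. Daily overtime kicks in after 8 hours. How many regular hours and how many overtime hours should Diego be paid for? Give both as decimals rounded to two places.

Mon: 06:51–17:06 = 10 h 15 min; less 30 min break → 9 h 45 min
Tue: 05:42–12:31 = 6 h 49 min; less 30 min break → 6 h 19 min
Wed: 06:46–14:10 = 7 h 24 min; less 30 min break → 6 h 54 min
Thu: 07:06–16:01 = 8 h 55 min; less 30 min break → 8 h 25 min
Fri: 05:07–12:35 = 7 h 28 min; less 30 min break → 6 h 58 min
Mon reg 8 h 0 min / OT 1 h 45 min; Tue reg 6 h 19 min / OT 0 h 0 min; Wed reg 6 h 54 min / OT 0 h 0 min; Thu reg 8 h 0 min / OT 0 h 25 min; Fri reg 6 h 58 min / OT 0 h 0 min.
Totals: regular 36 h 11 min, overtime 2 h 10 min.

Regular 36.18 hours, overtime 2.17 hours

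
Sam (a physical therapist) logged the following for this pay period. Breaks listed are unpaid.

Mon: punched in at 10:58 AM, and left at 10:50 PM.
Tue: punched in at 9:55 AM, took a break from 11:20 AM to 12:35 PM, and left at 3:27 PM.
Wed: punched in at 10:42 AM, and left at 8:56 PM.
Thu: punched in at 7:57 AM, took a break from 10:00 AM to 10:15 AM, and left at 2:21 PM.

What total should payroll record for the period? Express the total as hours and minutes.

Mon: 10:58 AM–10:50 PM = 11 h 52 min
Tue: 9:55 AM–3:27 PM = 5 h 32 min; less 75 min break → 4 h 17 min
Wed: 10:42 AM–8:56 PM = 10 h 14 min
Thu: 7:57 AM–2:21 PM = 6 h 24 min; less 15 min break → 6 h 9 min
Total: 11 h 52 min + 4 h 17 min + 10 h 14 min + 6 h 9 min = 32 h 32 min.

32 h 32 min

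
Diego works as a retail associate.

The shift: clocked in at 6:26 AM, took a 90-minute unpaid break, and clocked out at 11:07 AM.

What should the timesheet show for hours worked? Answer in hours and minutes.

The shift: 6:26 AM–11:07 AM = 4 h 41 min; less 90 min break → 3 h 11 min

3 h 11 min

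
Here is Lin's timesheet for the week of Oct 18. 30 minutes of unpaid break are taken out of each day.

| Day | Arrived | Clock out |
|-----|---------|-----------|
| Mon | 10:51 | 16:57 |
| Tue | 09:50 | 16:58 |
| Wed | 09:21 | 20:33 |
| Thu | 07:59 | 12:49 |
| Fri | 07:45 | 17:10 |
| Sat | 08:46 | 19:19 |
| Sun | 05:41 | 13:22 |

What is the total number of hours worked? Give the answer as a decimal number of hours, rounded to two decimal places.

53.42 hours

Mon: 10:51–16:57 = 6 h 6 min; less 30 min break → 5 h 36 min
Tue: 09:50–16:58 = 7 h 8 min; less 30 min break → 6 h 38 min
Wed: 09:21–20:33 = 11 h 12 min; less 30 min break → 10 h 42 min
Thu: 07:59–12:49 = 4 h 50 min; less 30 min break → 4 h 20 min
Fri: 07:45–17:10 = 9 h 25 min; less 30 min break → 8 h 55 min
Sat: 08:46–19:19 = 10 h 33 min; less 30 min break → 10 h 3 min
Sun: 05:41–13:22 = 7 h 41 min; less 30 min break → 7 h 11 min
Total: 5 h 36 min + 6 h 38 min + 10 h 42 min + 4 h 20 min + 8 h 55 min + 10 h 3 min + 7 h 11 min = 53 h 25 min.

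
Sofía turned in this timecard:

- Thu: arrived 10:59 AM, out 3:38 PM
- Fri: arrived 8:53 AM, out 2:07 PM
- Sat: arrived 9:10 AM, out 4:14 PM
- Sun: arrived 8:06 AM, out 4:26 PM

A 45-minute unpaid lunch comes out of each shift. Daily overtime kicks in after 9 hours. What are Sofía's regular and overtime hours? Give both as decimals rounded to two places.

Thu: 10:59 AM–3:38 PM = 4 h 39 min; less 45 min break → 3 h 54 min
Fri: 8:53 AM–2:07 PM = 5 h 14 min; less 45 min break → 4 h 29 min
Sat: 9:10 AM–4:14 PM = 7 h 4 min; less 45 min break → 6 h 19 min
Sun: 8:06 AM–4:26 PM = 8 h 20 min; less 45 min break → 7 h 35 min
Thu reg 3 h 54 min / OT 0 h 0 min; Fri reg 4 h 29 min / OT 0 h 0 min; Sat reg 6 h 19 min / OT 0 h 0 min; Sun reg 7 h 35 min / OT 0 h 0 min.
Totals: regular 22 h 17 min, overtime 0 h 0 min.

Regular 22.28 hours, overtime 0.00 hours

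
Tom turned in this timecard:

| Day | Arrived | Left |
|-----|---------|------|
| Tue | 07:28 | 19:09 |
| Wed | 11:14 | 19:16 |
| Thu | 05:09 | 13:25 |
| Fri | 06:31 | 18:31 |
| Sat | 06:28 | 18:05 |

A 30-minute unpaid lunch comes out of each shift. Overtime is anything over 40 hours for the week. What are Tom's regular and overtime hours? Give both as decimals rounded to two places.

Tue: 07:28–19:09 = 11 h 41 min; less 30 min break → 11 h 11 min
Wed: 11:14–19:16 = 8 h 2 min; less 30 min break → 7 h 32 min
Thu: 05:09–13:25 = 8 h 16 min; less 30 min break → 7 h 46 min
Fri: 06:31–18:31 = 12 h 0 min; less 30 min break → 11 h 30 min
Sat: 06:28–18:05 = 11 h 37 min; less 30 min break → 11 h 7 min
Total worked: 49 h 6 min = 49.10 h.
Threshold 40 h → overtime 9 h 6 min, regular 40 h 0 min.

Regular 40.00 hours, overtime 9.10 hours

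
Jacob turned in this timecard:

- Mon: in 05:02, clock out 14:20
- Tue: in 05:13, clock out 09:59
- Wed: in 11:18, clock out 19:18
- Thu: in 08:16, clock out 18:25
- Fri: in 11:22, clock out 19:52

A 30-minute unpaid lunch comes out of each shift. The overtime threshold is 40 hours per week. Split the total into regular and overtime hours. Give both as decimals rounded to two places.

Regular 38.22 hours, overtime 0.00 hours

Mon: 05:02–14:20 = 9 h 18 min; less 30 min break → 8 h 48 min
Tue: 05:13–09:59 = 4 h 46 min; less 30 min break → 4 h 16 min
Wed: 11:18–19:18 = 8 h 0 min; less 30 min break → 7 h 30 min
Thu: 08:16–18:25 = 10 h 9 min; less 30 min break → 9 h 39 min
Fri: 11:22–19:52 = 8 h 30 min; less 30 min break → 8 h 0 min
Total worked: 38 h 13 min = 38.22 h.
Threshold 40 h → overtime 0 h 0 min, regular 38 h 13 min.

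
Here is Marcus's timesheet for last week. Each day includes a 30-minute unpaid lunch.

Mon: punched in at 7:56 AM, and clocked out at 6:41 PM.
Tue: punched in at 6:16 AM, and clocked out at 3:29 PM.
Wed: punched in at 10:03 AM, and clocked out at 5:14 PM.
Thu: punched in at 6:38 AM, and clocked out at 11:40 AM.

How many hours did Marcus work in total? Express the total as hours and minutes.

30 h 11 min

Mon: 7:56 AM–6:41 PM = 10 h 45 min; less 30 min break → 10 h 15 min
Tue: 6:16 AM–3:29 PM = 9 h 13 min; less 30 min break → 8 h 43 min
Wed: 10:03 AM–5:14 PM = 7 h 11 min; less 30 min break → 6 h 41 min
Thu: 6:38 AM–11:40 AM = 5 h 2 min; less 30 min break → 4 h 32 min
Total: 10 h 15 min + 8 h 43 min + 6 h 41 min + 4 h 32 min = 30 h 11 min.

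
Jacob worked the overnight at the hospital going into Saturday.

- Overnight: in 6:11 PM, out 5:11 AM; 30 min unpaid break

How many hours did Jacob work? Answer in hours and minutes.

10 h 30 min

Overnight: 6:11 PM → midnight = 5 h 49 min; midnight → 5:11 AM = 5 h 11 min; span 11 h 0 min; less 30 min break → 10 h 30 min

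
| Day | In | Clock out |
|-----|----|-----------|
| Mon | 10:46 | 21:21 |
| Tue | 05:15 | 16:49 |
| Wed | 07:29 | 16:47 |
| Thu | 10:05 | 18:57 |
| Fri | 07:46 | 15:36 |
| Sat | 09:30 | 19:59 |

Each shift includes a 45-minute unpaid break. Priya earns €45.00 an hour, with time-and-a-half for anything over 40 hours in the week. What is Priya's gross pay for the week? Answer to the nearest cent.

€2754.00

Mon: 10:46–21:21 = 10 h 35 min; less 45 min break → 9 h 50 min
Tue: 05:15–16:49 = 11 h 34 min; less 45 min break → 10 h 49 min
Wed: 07:29–16:47 = 9 h 18 min; less 45 min break → 8 h 33 min
Thu: 10:05–18:57 = 8 h 52 min; less 45 min break → 8 h 7 min
Fri: 07:46–15:36 = 7 h 50 min; less 45 min break → 7 h 5 min
Sat: 09:30–19:59 = 10 h 29 min; less 45 min break → 9 h 44 min
Total worked: 54 h 8 min = 3248 min.
Regular 40 h 0 min = 2400 min at €45.00/h; overtime 14 h 8 min = 848 min at €67.50/h.
Pay = (2400 × €45.00 + 848 × €67.50) ÷ 60 = €2754.00.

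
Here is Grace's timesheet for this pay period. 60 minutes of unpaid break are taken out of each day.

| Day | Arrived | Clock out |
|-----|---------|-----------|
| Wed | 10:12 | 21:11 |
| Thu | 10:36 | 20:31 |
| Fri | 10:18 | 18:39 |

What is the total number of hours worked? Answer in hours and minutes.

26 h 15 min

Wed: 10:12–21:11 = 10 h 59 min; less 60 min break → 9 h 59 min
Thu: 10:36–20:31 = 9 h 55 min; less 60 min break → 8 h 55 min
Fri: 10:18–18:39 = 8 h 21 min; less 60 min break → 7 h 21 min
Total: 9 h 59 min + 8 h 55 min + 7 h 21 min = 26 h 15 min.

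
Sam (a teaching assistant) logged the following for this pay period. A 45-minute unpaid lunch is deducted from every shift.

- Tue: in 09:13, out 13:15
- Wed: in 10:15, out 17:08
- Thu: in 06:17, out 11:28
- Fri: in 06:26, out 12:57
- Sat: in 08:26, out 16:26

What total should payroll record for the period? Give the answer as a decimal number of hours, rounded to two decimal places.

26.87 hours

Tue: 09:13–13:15 = 4 h 2 min; less 45 min break → 3 h 17 min
Wed: 10:15–17:08 = 6 h 53 min; less 45 min break → 6 h 8 min
Thu: 06:17–11:28 = 5 h 11 min; less 45 min break → 4 h 26 min
Fri: 06:26–12:57 = 6 h 31 min; less 45 min break → 5 h 46 min
Sat: 08:26–16:26 = 8 h 0 min; less 45 min break → 7 h 15 min
Total: 3 h 17 min + 6 h 8 min + 4 h 26 min + 5 h 46 min + 7 h 15 min = 26 h 52 min.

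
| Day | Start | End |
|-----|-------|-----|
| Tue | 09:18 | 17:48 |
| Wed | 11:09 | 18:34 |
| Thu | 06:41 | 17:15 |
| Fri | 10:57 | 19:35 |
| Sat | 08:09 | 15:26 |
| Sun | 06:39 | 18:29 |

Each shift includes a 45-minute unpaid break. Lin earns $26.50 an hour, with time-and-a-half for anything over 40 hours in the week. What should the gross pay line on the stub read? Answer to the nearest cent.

$1446.90

Tue: 09:18–17:48 = 8 h 30 min; less 45 min break → 7 h 45 min
Wed: 11:09–18:34 = 7 h 25 min; less 45 min break → 6 h 40 min
Thu: 06:41–17:15 = 10 h 34 min; less 45 min break → 9 h 49 min
Fri: 10:57–19:35 = 8 h 38 min; less 45 min break → 7 h 53 min
Sat: 08:09–15:26 = 7 h 17 min; less 45 min break → 6 h 32 min
Sun: 06:39–18:29 = 11 h 50 min; less 45 min break → 11 h 5 min
Total worked: 49 h 44 min = 2984 min.
Regular 40 h 0 min = 2400 min at $26.50/h; overtime 9 h 44 min = 584 min at $39.75/h.
Pay = (2400 × $26.50 + 584 × $39.75) ÷ 60 = $1446.90.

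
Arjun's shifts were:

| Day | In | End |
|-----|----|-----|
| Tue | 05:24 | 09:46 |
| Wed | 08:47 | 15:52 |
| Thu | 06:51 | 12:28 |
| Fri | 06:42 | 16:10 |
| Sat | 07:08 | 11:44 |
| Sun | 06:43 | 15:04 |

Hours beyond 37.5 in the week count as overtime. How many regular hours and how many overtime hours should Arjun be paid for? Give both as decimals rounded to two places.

Tue: 05:24–09:46 = 4 h 22 min
Wed: 08:47–15:52 = 7 h 5 min
Thu: 06:51–12:28 = 5 h 37 min
Fri: 06:42–16:10 = 9 h 28 min
Sat: 07:08–11:44 = 4 h 36 min
Sun: 06:43–15:04 = 8 h 21 min
Total worked: 39 h 29 min = 39.48 h.
Threshold 37.5 h → overtime 1 h 59 min, regular 37 h 30 min.

Regular 37.50 hours, overtime 1.98 hours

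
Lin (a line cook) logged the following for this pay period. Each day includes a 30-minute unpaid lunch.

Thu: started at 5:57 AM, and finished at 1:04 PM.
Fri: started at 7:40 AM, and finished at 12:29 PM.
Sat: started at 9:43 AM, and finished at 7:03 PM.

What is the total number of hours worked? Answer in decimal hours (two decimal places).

19.77 hours

Thu: 5:57 AM–1:04 PM = 7 h 7 min; less 30 min break → 6 h 37 min
Fri: 7:40 AM–12:29 PM = 4 h 49 min; less 30 min break → 4 h 19 min
Sat: 9:43 AM–7:03 PM = 9 h 20 min; less 30 min break → 8 h 50 min
Total: 6 h 37 min + 4 h 19 min + 8 h 50 min = 19 h 46 min.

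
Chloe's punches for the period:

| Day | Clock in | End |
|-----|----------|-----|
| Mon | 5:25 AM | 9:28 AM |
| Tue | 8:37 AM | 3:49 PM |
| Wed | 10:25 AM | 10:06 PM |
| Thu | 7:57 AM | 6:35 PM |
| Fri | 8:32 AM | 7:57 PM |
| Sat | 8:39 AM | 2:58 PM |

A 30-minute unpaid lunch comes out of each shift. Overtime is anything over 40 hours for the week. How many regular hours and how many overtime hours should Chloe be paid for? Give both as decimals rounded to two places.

Mon: 5:25 AM–9:28 AM = 4 h 3 min; less 30 min break → 3 h 33 min
Tue: 8:37 AM–3:49 PM = 7 h 12 min; less 30 min break → 6 h 42 min
Wed: 10:25 AM–10:06 PM = 11 h 41 min; less 30 min break → 11 h 11 min
Thu: 7:57 AM–6:35 PM = 10 h 38 min; less 30 min break → 10 h 8 min
Fri: 8:32 AM–7:57 PM = 11 h 25 min; less 30 min break → 10 h 55 min
Sat: 8:39 AM–2:58 PM = 6 h 19 min; less 30 min break → 5 h 49 min
Total worked: 48 h 18 min = 48.30 h.
Threshold 40 h → overtime 8 h 18 min, regular 40 h 0 min.

Regular 40.00 hours, overtime 8.30 hours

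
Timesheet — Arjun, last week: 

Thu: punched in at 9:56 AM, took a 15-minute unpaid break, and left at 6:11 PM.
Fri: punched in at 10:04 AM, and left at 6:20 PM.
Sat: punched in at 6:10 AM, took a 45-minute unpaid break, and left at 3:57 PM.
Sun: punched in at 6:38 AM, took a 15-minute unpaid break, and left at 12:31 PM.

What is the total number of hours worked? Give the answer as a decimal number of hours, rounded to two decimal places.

30.93 hours

Thu: 9:56 AM–6:11 PM = 8 h 15 min; less 15 min break → 8 h 0 min
Fri: 10:04 AM–6:20 PM = 8 h 16 min
Sat: 6:10 AM–3:57 PM = 9 h 47 min; less 45 min break → 9 h 2 min
Sun: 6:38 AM–12:31 PM = 5 h 53 min; less 15 min break → 5 h 38 min
Total: 8 h 0 min + 8 h 16 min + 9 h 2 min + 5 h 38 min = 30 h 56 min.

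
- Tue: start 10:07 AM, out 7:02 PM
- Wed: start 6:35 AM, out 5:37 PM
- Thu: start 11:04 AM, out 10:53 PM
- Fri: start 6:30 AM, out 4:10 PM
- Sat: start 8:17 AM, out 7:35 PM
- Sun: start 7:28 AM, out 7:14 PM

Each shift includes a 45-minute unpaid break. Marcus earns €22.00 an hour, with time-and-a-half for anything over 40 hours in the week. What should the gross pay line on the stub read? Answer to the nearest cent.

€1540.00

Tue: 10:07 AM–7:02 PM = 8 h 55 min; less 45 min break → 8 h 10 min
Wed: 6:35 AM–5:37 PM = 11 h 2 min; less 45 min break → 10 h 17 min
Thu: 11:04 AM–10:53 PM = 11 h 49 min; less 45 min break → 11 h 4 min
Fri: 6:30 AM–4:10 PM = 9 h 40 min; less 45 min break → 8 h 55 min
Sat: 8:17 AM–7:35 PM = 11 h 18 min; less 45 min break → 10 h 33 min
Sun: 7:28 AM–7:14 PM = 11 h 46 min; less 45 min break → 11 h 1 min
Total worked: 60 h 0 min = 3600 min.
Regular 40 h 0 min = 2400 min at €22.00/h; overtime 20 h 0 min = 1200 min at €33.00/h.
Pay = (2400 × €22.00 + 1200 × €33.00) ÷ 60 = €1540.00.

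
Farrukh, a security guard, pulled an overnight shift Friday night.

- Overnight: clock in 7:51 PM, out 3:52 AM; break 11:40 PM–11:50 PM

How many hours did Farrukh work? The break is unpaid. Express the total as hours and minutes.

Overnight: 7:51 PM → midnight = 4 h 9 min; midnight → 3:52 AM = 3 h 52 min; span 8 h 1 min; less 10 min break → 7 h 51 min

7 h 51 min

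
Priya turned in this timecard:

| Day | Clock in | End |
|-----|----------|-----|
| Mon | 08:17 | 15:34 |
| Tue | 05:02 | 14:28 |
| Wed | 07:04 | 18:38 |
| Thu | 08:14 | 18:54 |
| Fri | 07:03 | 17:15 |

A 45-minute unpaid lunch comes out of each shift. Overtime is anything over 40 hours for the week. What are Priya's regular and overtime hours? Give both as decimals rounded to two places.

Regular 40.00 hours, overtime 5.40 hours

Mon: 08:17–15:34 = 7 h 17 min; less 45 min break → 6 h 32 min
Tue: 05:02–14:28 = 9 h 26 min; less 45 min break → 8 h 41 min
Wed: 07:04–18:38 = 11 h 34 min; less 45 min break → 10 h 49 min
Thu: 08:14–18:54 = 10 h 40 min; less 45 min break → 9 h 55 min
Fri: 07:03–17:15 = 10 h 12 min; less 45 min break → 9 h 27 min
Total worked: 45 h 24 min = 45.40 h.
Threshold 40 h → overtime 5 h 24 min, regular 40 h 0 min.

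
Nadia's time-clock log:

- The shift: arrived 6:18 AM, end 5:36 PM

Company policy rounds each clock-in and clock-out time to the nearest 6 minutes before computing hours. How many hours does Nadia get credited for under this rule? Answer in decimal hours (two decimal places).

The shift: in 6:18 AM→6:18 AM, out 5:36 PM→5:36 PM; 11 h 18 min

11.30 hours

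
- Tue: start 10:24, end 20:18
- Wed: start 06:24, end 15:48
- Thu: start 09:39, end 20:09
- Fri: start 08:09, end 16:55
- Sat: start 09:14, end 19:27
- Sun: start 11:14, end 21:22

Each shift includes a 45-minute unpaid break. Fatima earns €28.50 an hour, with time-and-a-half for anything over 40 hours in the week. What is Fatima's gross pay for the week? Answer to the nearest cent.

€1756.31

Tue: 10:24–20:18 = 9 h 54 min; less 45 min break → 9 h 9 min
Wed: 06:24–15:48 = 9 h 24 min; less 45 min break → 8 h 39 min
Thu: 09:39–20:09 = 10 h 30 min; less 45 min break → 9 h 45 min
Fri: 08:09–16:55 = 8 h 46 min; less 45 min break → 8 h 1 min
Sat: 09:14–19:27 = 10 h 13 min; less 45 min break → 9 h 28 min
Sun: 11:14–21:22 = 10 h 8 min; less 45 min break → 9 h 23 min
Total worked: 54 h 25 min = 3265 min.
Regular 40 h 0 min = 2400 min at €28.50/h; overtime 14 h 25 min = 865 min at €42.75/h.
Pay = (2400 × €28.50 + 865 × €42.75) ÷ 60 = €1756.31.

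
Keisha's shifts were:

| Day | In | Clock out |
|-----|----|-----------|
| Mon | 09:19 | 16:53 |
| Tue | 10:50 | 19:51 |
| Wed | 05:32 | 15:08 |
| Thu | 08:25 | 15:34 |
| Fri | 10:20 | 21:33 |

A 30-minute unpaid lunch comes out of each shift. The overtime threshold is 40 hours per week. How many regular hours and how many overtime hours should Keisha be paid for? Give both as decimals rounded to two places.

Regular 40.00 hours, overtime 2.05 hours

Mon: 09:19–16:53 = 7 h 34 min; less 30 min break → 7 h 4 min
Tue: 10:50–19:51 = 9 h 1 min; less 30 min break → 8 h 31 min
Wed: 05:32–15:08 = 9 h 36 min; less 30 min break → 9 h 6 min
Thu: 08:25–15:34 = 7 h 9 min; less 30 min break → 6 h 39 min
Fri: 10:20–21:33 = 11 h 13 min; less 30 min break → 10 h 43 min
Total worked: 42 h 3 min = 42.05 h.
Threshold 40 h → overtime 2 h 3 min, regular 40 h 0 min.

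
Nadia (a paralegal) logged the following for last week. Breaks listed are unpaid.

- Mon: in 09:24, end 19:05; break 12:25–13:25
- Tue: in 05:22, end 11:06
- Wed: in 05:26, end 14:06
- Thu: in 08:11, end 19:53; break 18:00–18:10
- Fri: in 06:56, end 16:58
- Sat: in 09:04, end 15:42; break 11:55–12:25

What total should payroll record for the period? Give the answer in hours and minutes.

Mon: 09:24–19:05 = 9 h 41 min; less 60 min break → 8 h 41 min
Tue: 05:22–11:06 = 5 h 44 min
Wed: 05:26–14:06 = 8 h 40 min
Thu: 08:11–19:53 = 11 h 42 min; less 10 min break → 11 h 32 min
Fri: 06:56–16:58 = 10 h 2 min
Sat: 09:04–15:42 = 6 h 38 min; less 30 min break → 6 h 8 min
Total: 8 h 41 min + 5 h 44 min + 8 h 40 min + 11 h 32 min + 10 h 2 min + 6 h 8 min = 50 h 47 min.

50 h 47 min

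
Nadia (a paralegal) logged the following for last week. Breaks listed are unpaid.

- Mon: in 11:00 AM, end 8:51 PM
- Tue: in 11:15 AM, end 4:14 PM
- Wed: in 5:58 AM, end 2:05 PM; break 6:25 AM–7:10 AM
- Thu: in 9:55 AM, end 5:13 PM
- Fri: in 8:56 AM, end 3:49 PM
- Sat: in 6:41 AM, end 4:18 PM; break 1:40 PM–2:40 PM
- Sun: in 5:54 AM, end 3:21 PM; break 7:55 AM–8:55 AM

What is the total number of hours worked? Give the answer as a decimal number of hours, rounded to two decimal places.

53.45 hours

Mon: 11:00 AM–8:51 PM = 9 h 51 min
Tue: 11:15 AM–4:14 PM = 4 h 59 min
Wed: 5:58 AM–2:05 PM = 8 h 7 min; less 45 min break → 7 h 22 min
Thu: 9:55 AM–5:13 PM = 7 h 18 min
Fri: 8:56 AM–3:49 PM = 6 h 53 min
Sat: 6:41 AM–4:18 PM = 9 h 37 min; less 60 min break → 8 h 37 min
Sun: 5:54 AM–3:21 PM = 9 h 27 min; less 60 min break → 8 h 27 min
Total: 9 h 51 min + 4 h 59 min + 7 h 22 min + 7 h 18 min + 6 h 53 min + 8 h 37 min + 8 h 27 min = 53 h 27 min.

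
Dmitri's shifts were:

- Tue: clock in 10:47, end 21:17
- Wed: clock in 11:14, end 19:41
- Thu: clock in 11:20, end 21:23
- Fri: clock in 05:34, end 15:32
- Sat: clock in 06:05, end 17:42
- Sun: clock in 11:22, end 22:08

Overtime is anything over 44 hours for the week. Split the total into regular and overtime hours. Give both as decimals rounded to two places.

Regular 44.00 hours, overtime 17.35 hours

Tue: 10:47–21:17 = 10 h 30 min
Wed: 11:14–19:41 = 8 h 27 min
Thu: 11:20–21:23 = 10 h 3 min
Fri: 05:34–15:32 = 9 h 58 min
Sat: 06:05–17:42 = 11 h 37 min
Sun: 11:22–22:08 = 10 h 46 min
Total worked: 61 h 21 min = 61.35 h.
Threshold 44 h → overtime 17 h 21 min, regular 44 h 0 min.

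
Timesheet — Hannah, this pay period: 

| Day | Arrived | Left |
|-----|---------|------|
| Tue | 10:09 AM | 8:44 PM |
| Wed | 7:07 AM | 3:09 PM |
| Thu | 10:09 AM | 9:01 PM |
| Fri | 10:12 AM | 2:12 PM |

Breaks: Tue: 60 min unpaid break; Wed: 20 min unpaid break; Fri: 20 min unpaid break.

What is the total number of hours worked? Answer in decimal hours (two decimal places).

31.82 hours

Tue: 10:09 AM–8:44 PM = 10 h 35 min; less 60 min break → 9 h 35 min
Wed: 7:07 AM–3:09 PM = 8 h 2 min; less 20 min break → 7 h 42 min
Thu: 10:09 AM–9:01 PM = 10 h 52 min
Fri: 10:12 AM–2:12 PM = 4 h 0 min; less 20 min break → 3 h 40 min
Total: 9 h 35 min + 7 h 42 min + 10 h 52 min + 3 h 40 min = 31 h 49 min.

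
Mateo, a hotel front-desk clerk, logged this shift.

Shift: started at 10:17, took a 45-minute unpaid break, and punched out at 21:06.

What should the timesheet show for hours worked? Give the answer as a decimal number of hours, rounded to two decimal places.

10.07 hours

Shift: 10:17–21:06 = 10 h 49 min; less 45 min break → 10 h 4 min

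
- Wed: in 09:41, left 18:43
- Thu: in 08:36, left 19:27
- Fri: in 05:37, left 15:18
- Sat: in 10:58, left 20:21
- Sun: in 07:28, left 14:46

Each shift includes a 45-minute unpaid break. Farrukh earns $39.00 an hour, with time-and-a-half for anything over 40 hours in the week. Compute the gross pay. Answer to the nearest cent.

Wed: 09:41–18:43 = 9 h 2 min; less 45 min break → 8 h 17 min
Thu: 08:36–19:27 = 10 h 51 min; less 45 min break → 10 h 6 min
Fri: 05:37–15:18 = 9 h 41 min; less 45 min break → 8 h 56 min
Sat: 10:58–20:21 = 9 h 23 min; less 45 min break → 8 h 38 min
Sun: 07:28–14:46 = 7 h 18 min; less 45 min break → 6 h 33 min
Total worked: 42 h 30 min = 2550 min.
Regular 40 h 0 min = 2400 min at $39.00/h; overtime 2 h 30 min = 150 min at $58.50/h.
Pay = (2400 × $39.00 + 150 × $58.50) ÷ 60 = $1706.25.

$1706.25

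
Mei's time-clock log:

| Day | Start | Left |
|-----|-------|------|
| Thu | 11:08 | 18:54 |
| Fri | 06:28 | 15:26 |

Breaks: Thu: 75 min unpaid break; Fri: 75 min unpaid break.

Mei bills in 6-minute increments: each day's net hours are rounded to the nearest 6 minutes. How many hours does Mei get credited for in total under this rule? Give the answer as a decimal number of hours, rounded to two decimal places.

14.20 hours

Thu: 11:08–18:54 = 7 h 46 min − 75 min = 6 h 31 min → rounds to 6 h 30 min
Fri: 06:28–15:26 = 8 h 58 min − 75 min = 7 h 43 min → rounds to 7 h 42 min
Total credited: 14 h 12 min.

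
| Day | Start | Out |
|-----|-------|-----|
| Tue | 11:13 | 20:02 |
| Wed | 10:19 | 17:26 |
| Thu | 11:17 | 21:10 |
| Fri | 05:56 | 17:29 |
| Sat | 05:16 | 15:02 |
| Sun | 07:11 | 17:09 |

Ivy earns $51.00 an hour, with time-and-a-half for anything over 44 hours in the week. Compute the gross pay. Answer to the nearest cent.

Tue: 11:13–20:02 = 8 h 49 min
Wed: 10:19–17:26 = 7 h 7 min
Thu: 11:17–21:10 = 9 h 53 min
Fri: 05:56–17:29 = 11 h 33 min
Sat: 05:16–15:02 = 9 h 46 min
Sun: 07:11–17:09 = 9 h 58 min
Total worked: 57 h 6 min = 3426 min.
Regular 44 h 0 min = 2640 min at $51.00/h; overtime 13 h 6 min = 786 min at $76.50/h.
Pay = (2640 × $51.00 + 786 × $76.50) ÷ 60 = $3246.15.

$3246.15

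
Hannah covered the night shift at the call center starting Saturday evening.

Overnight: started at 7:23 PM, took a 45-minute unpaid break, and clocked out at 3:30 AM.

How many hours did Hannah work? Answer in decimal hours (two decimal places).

Overnight: 7:23 PM → midnight = 4 h 37 min; midnight → 3:30 AM = 3 h 30 min; span 8 h 7 min; less 45 min break → 7 h 22 min

7.37 hours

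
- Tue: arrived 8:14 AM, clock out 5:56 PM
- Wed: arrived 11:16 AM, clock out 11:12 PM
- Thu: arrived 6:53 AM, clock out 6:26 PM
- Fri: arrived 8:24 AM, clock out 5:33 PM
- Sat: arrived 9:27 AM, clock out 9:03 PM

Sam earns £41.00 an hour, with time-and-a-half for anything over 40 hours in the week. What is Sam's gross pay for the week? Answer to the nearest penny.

Tue: 8:14 AM–5:56 PM = 9 h 42 min
Wed: 11:16 AM–11:12 PM = 11 h 56 min
Thu: 6:53 AM–6:26 PM = 11 h 33 min
Fri: 8:24 AM–5:33 PM = 9 h 9 min
Sat: 9:27 AM–9:03 PM = 11 h 36 min
Total worked: 53 h 56 min = 3236 min.
Regular 40 h 0 min = 2400 min at £41.00/h; overtime 13 h 56 min = 836 min at £61.50/h.
Pay = (2400 × £41.00 + 836 × £61.50) ÷ 60 = £2496.90.

£2496.90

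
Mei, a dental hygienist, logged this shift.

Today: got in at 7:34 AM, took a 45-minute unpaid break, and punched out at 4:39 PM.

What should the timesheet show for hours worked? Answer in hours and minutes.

8 h 20 min

Today: 7:34 AM–4:39 PM = 9 h 5 min; less 45 min break → 8 h 20 min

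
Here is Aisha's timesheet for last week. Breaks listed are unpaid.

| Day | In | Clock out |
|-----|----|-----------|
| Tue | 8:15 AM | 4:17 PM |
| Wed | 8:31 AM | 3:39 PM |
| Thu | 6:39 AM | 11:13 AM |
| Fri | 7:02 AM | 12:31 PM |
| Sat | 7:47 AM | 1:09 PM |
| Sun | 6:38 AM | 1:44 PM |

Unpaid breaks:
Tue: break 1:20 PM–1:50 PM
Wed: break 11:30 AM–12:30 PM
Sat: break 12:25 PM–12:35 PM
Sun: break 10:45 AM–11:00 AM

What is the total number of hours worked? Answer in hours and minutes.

Tue: 8:15 AM–4:17 PM = 8 h 2 min; less 30 min break → 7 h 32 min
Wed: 8:31 AM–3:39 PM = 7 h 8 min; less 60 min break → 6 h 8 min
Thu: 6:39 AM–11:13 AM = 4 h 34 min
Fri: 7:02 AM–12:31 PM = 5 h 29 min
Sat: 7:47 AM–1:09 PM = 5 h 22 min; less 10 min break → 5 h 12 min
Sun: 6:38 AM–1:44 PM = 7 h 6 min; less 15 min break → 6 h 51 min
Total: 7 h 32 min + 6 h 8 min + 4 h 34 min + 5 h 29 min + 5 h 12 min + 6 h 51 min = 35 h 46 min.

35 h 46 min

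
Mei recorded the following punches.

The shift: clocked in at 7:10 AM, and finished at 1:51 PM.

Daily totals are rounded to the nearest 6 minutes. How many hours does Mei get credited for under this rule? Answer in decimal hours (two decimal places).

6.70 hours

The shift: 7:10 AM–1:51 PM = 6 h 41 min → rounds to 6 h 42 min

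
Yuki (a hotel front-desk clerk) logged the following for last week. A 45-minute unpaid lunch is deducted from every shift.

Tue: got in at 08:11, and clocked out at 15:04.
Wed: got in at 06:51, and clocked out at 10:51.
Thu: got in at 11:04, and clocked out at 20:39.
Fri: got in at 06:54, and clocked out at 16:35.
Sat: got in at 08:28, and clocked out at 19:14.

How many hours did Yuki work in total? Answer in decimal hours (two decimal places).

Tue: 08:11–15:04 = 6 h 53 min; less 45 min break → 6 h 8 min
Wed: 06:51–10:51 = 4 h 0 min; less 45 min break → 3 h 15 min
Thu: 11:04–20:39 = 9 h 35 min; less 45 min break → 8 h 50 min
Fri: 06:54–16:35 = 9 h 41 min; less 45 min break → 8 h 56 min
Sat: 08:28–19:14 = 10 h 46 min; less 45 min break → 10 h 1 min
Total: 6 h 8 min + 3 h 15 min + 8 h 50 min + 8 h 56 min + 10 h 1 min = 37 h 10 min.

37.17 hours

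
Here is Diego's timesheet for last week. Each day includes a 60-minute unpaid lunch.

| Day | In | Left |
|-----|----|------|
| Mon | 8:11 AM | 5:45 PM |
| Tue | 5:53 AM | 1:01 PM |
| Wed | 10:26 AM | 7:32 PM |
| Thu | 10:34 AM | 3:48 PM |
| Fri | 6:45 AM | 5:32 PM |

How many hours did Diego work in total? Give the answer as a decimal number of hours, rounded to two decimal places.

Mon: 8:11 AM–5:45 PM = 9 h 34 min; less 60 min break → 8 h 34 min
Tue: 5:53 AM–1:01 PM = 7 h 8 min; less 60 min break → 6 h 8 min
Wed: 10:26 AM–7:32 PM = 9 h 6 min; less 60 min break → 8 h 6 min
Thu: 10:34 AM–3:48 PM = 5 h 14 min; less 60 min break → 4 h 14 min
Fri: 6:45 AM–5:32 PM = 10 h 47 min; less 60 min break → 9 h 47 min
Total: 8 h 34 min + 6 h 8 min + 8 h 6 min + 4 h 14 min + 9 h 47 min = 36 h 49 min.

36.82 hours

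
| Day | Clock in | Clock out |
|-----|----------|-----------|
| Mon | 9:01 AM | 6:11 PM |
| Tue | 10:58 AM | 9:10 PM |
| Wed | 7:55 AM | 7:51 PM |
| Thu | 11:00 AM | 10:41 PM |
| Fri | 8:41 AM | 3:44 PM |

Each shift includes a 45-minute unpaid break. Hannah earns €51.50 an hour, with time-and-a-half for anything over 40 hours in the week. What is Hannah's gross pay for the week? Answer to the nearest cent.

€2545.39

Mon: 9:01 AM–6:11 PM = 9 h 10 min; less 45 min break → 8 h 25 min
Tue: 10:58 AM–9:10 PM = 10 h 12 min; less 45 min break → 9 h 27 min
Wed: 7:55 AM–7:51 PM = 11 h 56 min; less 45 min break → 11 h 11 min
Thu: 11:00 AM–10:41 PM = 11 h 41 min; less 45 min break → 10 h 56 min
Fri: 8:41 AM–3:44 PM = 7 h 3 min; less 45 min break → 6 h 18 min
Total worked: 46 h 17 min = 2777 min.
Regular 40 h 0 min = 2400 min at €51.50/h; overtime 6 h 17 min = 377 min at €77.25/h.
Pay = (2400 × €51.50 + 377 × €77.25) ÷ 60 = €2545.39.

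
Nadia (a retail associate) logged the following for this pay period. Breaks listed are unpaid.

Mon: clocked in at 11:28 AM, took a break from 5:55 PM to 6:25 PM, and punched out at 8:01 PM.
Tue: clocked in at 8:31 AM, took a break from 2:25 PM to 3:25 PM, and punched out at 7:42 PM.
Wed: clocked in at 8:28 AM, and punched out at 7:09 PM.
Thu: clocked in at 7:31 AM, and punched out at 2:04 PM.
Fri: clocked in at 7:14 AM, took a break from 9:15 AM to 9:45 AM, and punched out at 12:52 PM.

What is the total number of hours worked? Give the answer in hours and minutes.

Mon: 11:28 AM–8:01 PM = 8 h 33 min; less 30 min break → 8 h 3 min
Tue: 8:31 AM–7:42 PM = 11 h 11 min; less 60 min break → 10 h 11 min
Wed: 8:28 AM–7:09 PM = 10 h 41 min
Thu: 7:31 AM–2:04 PM = 6 h 33 min
Fri: 7:14 AM–12:52 PM = 5 h 38 min; less 30 min break → 5 h 8 min
Total: 8 h 3 min + 10 h 11 min + 10 h 41 min + 6 h 33 min + 5 h 8 min = 40 h 36 min.

40 h 36 min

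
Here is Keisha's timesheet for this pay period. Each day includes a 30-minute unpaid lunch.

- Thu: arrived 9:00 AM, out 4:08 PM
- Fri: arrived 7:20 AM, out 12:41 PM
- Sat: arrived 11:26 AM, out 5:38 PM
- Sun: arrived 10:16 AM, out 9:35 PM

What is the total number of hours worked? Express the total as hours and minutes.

Thu: 9:00 AM–4:08 PM = 7 h 8 min; less 30 min break → 6 h 38 min
Fri: 7:20 AM–12:41 PM = 5 h 21 min; less 30 min break → 4 h 51 min
Sat: 11:26 AM–5:38 PM = 6 h 12 min; less 30 min break → 5 h 42 min
Sun: 10:16 AM–9:35 PM = 11 h 19 min; less 30 min break → 10 h 49 min
Total: 6 h 38 min + 4 h 51 min + 5 h 42 min + 10 h 49 min = 28 h 0 min.

28 h 0 min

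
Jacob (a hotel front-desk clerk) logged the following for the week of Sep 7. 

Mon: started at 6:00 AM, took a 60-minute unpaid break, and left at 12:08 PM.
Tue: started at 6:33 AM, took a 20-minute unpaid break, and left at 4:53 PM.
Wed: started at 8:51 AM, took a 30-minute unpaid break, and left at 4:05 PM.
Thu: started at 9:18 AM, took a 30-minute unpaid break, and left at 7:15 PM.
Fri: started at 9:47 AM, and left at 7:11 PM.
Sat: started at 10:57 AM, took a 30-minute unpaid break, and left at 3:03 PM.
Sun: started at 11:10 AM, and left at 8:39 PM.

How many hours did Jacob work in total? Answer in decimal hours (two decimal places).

Mon: 6:00 AM–12:08 PM = 6 h 8 min; less 60 min break → 5 h 8 min
Tue: 6:33 AM–4:53 PM = 10 h 20 min; less 20 min break → 10 h 0 min
Wed: 8:51 AM–4:05 PM = 7 h 14 min; less 30 min break → 6 h 44 min
Thu: 9:18 AM–7:15 PM = 9 h 57 min; less 30 min break → 9 h 27 min
Fri: 9:47 AM–7:11 PM = 9 h 24 min
Sat: 10:57 AM–3:03 PM = 4 h 6 min; less 30 min break → 3 h 36 min
Sun: 11:10 AM–8:39 PM = 9 h 29 min
Total: 5 h 8 min + 10 h 0 min + 6 h 44 min + 9 h 27 min + 9 h 24 min + 3 h 36 min + 9 h 29 min = 53 h 48 min.

53.80 hours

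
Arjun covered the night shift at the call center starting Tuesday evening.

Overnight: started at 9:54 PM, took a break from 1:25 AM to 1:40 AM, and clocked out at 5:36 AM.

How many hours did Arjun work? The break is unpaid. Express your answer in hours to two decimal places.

7.45 hours

Overnight: 9:54 PM → midnight = 2 h 6 min; midnight → 5:36 AM = 5 h 36 min; span 7 h 42 min; less 15 min break → 7 h 27 min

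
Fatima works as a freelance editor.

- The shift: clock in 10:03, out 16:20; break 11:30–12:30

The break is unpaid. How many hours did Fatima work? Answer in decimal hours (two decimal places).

The shift: 10:03–16:20 = 6 h 17 min; less 60 min break → 5 h 17 min

5.28 hours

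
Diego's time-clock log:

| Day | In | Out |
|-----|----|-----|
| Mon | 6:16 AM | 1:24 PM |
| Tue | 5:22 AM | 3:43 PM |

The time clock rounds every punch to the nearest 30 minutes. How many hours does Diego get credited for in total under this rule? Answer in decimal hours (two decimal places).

Mon: in 6:16 AM→6:30 AM, out 1:24 PM→1:30 PM; 7 h 0 min
Tue: in 5:22 AM→5:30 AM, out 3:43 PM→3:30 PM; 10 h 0 min
Total credited: 17 h 0 min.

17.00 hours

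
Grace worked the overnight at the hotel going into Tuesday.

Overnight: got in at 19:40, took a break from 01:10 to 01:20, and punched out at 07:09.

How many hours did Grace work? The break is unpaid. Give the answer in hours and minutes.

11 h 19 min

Overnight: 19:40 → midnight = 4 h 20 min; midnight → 07:09 = 7 h 9 min; span 11 h 29 min; less 10 min break → 11 h 19 min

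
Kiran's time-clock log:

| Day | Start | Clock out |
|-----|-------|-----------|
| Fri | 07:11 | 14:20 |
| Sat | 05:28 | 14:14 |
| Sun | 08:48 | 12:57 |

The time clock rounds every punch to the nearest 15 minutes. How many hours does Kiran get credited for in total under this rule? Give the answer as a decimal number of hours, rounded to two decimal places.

Fri: in 07:11→07:15, out 14:20→14:15; 7 h 0 min
Sat: in 05:28→05:30, out 14:14→14:15; 8 h 45 min
Sun: in 08:48→08:45, out 12:57→13:00; 4 h 15 min
Total credited: 20 h 0 min.

20.00 hours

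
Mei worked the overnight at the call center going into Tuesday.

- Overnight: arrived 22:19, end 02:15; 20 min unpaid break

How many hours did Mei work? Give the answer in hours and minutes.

3 h 36 min

Overnight: 22:19 → midnight = 1 h 41 min; midnight → 02:15 = 2 h 15 min; span 3 h 56 min; less 20 min break → 3 h 36 min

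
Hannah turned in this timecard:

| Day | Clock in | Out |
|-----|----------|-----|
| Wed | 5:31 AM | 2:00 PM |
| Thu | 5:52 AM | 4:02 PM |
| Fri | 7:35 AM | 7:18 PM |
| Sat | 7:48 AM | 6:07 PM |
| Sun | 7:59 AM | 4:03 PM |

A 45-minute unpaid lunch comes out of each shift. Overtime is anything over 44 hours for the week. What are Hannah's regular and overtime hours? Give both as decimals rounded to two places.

Wed: 5:31 AM–2:00 PM = 8 h 29 min; less 45 min break → 7 h 44 min
Thu: 5:52 AM–4:02 PM = 10 h 10 min; less 45 min break → 9 h 25 min
Fri: 7:35 AM–7:18 PM = 11 h 43 min; less 45 min break → 10 h 58 min
Sat: 7:48 AM–6:07 PM = 10 h 19 min; less 45 min break → 9 h 34 min
Sun: 7:59 AM–4:03 PM = 8 h 4 min; less 45 min break → 7 h 19 min
Total worked: 45 h 0 min = 45.00 h.
Threshold 44 h → overtime 1 h 0 min, regular 44 h 0 min.

Regular 44.00 hours, overtime 1.00 hours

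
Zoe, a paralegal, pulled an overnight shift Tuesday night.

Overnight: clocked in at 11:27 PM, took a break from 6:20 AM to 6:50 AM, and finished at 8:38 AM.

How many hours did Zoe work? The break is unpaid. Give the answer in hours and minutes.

Overnight: 11:27 PM → midnight = 0 h 33 min; midnight → 8:38 AM = 8 h 38 min; span 9 h 11 min; less 30 min break → 8 h 41 min

8 h 41 min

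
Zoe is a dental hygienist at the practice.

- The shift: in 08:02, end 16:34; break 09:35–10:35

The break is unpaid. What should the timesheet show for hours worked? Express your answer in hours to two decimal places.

7.53 hours

The shift: 08:02–16:34 = 8 h 32 min; less 60 min break → 7 h 32 min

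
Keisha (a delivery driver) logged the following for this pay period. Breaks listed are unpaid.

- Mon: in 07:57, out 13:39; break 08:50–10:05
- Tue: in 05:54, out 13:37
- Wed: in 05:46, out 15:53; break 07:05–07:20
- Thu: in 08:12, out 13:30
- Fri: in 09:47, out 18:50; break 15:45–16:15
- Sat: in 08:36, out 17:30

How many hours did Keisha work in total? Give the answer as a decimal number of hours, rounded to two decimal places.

44.78 hours

Mon: 07:57–13:39 = 5 h 42 min; less 75 min break → 4 h 27 min
Tue: 05:54–13:37 = 7 h 43 min
Wed: 05:46–15:53 = 10 h 7 min; less 15 min break → 9 h 52 min
Thu: 08:12–13:30 = 5 h 18 min
Fri: 09:47–18:50 = 9 h 3 min; less 30 min break → 8 h 33 min
Sat: 08:36–17:30 = 8 h 54 min
Total: 4 h 27 min + 7 h 43 min + 9 h 52 min + 5 h 18 min + 8 h 33 min + 8 h 54 min = 44 h 47 min.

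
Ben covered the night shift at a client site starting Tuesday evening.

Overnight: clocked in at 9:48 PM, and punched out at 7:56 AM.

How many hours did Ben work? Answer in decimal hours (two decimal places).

Overnight: 9:48 PM → midnight = 2 h 12 min; midnight → 7:56 AM = 7 h 56 min; span 10 h 8 min

10.13 hours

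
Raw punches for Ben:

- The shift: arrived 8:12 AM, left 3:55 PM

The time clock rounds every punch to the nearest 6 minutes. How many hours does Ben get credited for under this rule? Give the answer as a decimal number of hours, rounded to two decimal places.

The shift: in 8:12 AM→8:12 AM, out 3:55 PM→3:54 PM; 7 h 42 min

7.70 hours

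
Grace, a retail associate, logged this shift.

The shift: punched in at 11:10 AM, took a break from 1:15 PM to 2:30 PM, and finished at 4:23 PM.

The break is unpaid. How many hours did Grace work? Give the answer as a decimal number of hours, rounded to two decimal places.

3.97 hours

The shift: 11:10 AM–4:23 PM = 5 h 13 min; less 75 min break → 3 h 58 min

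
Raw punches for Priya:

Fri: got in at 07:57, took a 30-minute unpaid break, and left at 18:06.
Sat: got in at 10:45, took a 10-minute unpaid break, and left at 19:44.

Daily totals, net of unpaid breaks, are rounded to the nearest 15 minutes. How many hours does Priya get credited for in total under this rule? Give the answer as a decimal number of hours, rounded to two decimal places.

Fri: 07:57–18:06 = 10 h 9 min − 30 min = 9 h 39 min → rounds to 9 h 45 min
Sat: 10:45–19:44 = 8 h 59 min − 10 min = 8 h 49 min → rounds to 8 h 45 min
Total credited: 18 h 30 min.

18.50 hours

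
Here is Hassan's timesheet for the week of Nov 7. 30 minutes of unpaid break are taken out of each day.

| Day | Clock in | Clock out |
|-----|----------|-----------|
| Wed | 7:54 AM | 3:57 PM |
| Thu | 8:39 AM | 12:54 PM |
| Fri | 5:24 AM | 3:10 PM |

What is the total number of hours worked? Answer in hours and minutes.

20 h 34 min

Wed: 7:54 AM–3:57 PM = 8 h 3 min; less 30 min break → 7 h 33 min
Thu: 8:39 AM–12:54 PM = 4 h 15 min; less 30 min break → 3 h 45 min
Fri: 5:24 AM–3:10 PM = 9 h 46 min; less 30 min break → 9 h 16 min
Total: 7 h 33 min + 3 h 45 min + 9 h 16 min = 20 h 34 min.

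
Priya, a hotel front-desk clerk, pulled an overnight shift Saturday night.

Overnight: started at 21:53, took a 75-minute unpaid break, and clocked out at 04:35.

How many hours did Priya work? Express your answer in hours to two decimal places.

5.45 hours

Overnight: 21:53 → midnight = 2 h 7 min; midnight → 04:35 = 4 h 35 min; span 6 h 42 min; less 75 min break → 5 h 27 min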